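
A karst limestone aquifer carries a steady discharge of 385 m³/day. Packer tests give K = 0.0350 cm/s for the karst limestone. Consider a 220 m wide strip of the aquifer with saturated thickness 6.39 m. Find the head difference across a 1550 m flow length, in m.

Convert K: 0.0350 cm/s × 864 = 30.24 m/day.
Cross-sectional area A = 220 × 6.39 = 1406 m².
From Q = K·A·i, i = Q / (K·A) = 385 / (30.24 × 1406) = 0.009056.
Head loss Δh = i · L = 0.009056 × 1550 = 14.04 m.

14.0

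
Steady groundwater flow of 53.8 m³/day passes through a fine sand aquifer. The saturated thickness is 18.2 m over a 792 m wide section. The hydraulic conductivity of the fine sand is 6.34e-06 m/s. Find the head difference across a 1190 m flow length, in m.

8.11

Convert K: 6.34e-06 m/s × 86400 = 0.5478 m/day.
Cross-sectional area A = 792 × 18.2 = 14414 m².
From Q = K·A·i, i = Q / (K·A) = 53.8 / (0.5478 × 14414) = 0.006814.
Head loss Δh = i · L = 0.006814 × 1190 = 8.108 m.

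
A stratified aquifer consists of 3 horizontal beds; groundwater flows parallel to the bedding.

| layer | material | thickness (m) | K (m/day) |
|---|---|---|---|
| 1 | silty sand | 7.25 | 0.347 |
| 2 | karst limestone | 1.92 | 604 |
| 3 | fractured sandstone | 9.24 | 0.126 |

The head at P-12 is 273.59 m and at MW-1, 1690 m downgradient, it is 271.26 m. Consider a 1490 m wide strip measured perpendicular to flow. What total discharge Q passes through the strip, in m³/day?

Flow is parallel to layering, so each bed carries its own Darcy discharge and the transmissivities add.
Σ(K_i·b_i) = 0.347×7.25 + 604×1.92 + 0.126×9.24 = 1163 m²/day.
Hydraulic gradient i = (273.59 − 271.26) / 1690 = 2.33 / 1690 = 0.001379.
Q = Σ(K_i·b_i) · W · i = 1163 × 1490 × 0.001379 = 2390 m³/day.

2390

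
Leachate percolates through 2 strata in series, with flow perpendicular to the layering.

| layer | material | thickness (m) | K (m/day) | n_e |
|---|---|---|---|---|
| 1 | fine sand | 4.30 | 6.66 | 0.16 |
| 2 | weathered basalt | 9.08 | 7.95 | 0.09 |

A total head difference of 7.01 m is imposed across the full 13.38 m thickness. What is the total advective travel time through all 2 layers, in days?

0.384

With flow normal to the layers, continuity requires the same specific discharge q through every layer.
Σ(b_i/K_i) = 4.30/6.66 + 9.08/7.95 = 1.788 d.
q = Δh / Σ(b_i/K_i) = 7.01 / 1.788 = 3.921 m/day.
In each layer the seepage velocity is v_i = q/n_i, so the layer transit time is t_i = b_i·n_i / q:
  layer 1 (fine sand): t_1 = 4.30 × 0.16 / 3.921 = 0.1755 d
  layer 2 (weathered basalt): t_2 = 9.08 × 0.09 / 3.921 = 0.2084 d
Total t = Σ t_i = 0.3839 days.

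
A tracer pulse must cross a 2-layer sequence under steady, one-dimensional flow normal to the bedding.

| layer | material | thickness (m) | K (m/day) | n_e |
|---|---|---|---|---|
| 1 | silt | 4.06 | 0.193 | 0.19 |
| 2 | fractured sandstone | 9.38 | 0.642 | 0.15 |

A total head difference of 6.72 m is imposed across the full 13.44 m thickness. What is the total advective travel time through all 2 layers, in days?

With flow normal to the layers, continuity requires the same specific discharge q through every layer.
Σ(b_i/K_i) = 4.06/0.193 + 9.38/0.642 = 35.65 d.
q = Δh / Σ(b_i/K_i) = 6.72 / 35.65 = 0.1885 m/day.
In each layer the seepage velocity is v_i = q/n_i, so the layer transit time is t_i = b_i·n_i / q:
  layer 1 (silt): t_1 = 4.06 × 0.19 / 0.1885 = 4.092 d
  layer 2 (fractured sandstone): t_2 = 9.38 × 0.15 / 0.1885 = 7.464 d
Total t = Σ t_i = 11.56 days.

11.6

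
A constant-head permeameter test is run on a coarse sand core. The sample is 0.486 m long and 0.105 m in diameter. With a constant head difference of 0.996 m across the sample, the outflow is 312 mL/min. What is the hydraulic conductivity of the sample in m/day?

25.3

Cross-sectional area A = π·(d/2)² = π × (0.105/2)² = 0.008659 m².
Convert discharge: 312 mL/min = 5.200e-06 m³/s.
Darcy's law rearranged: K = Q·L / (A·Δh) = 5.200e-06 × 0.486 / (0.008659 × 0.996) = 0.0002930 m/s = 25.32 m/day.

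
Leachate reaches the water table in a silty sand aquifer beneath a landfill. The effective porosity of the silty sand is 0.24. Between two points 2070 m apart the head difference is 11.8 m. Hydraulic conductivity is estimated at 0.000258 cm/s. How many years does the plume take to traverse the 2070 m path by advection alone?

Convert K: 0.000258 cm/s × 864 = 0.2229 m/day.
Hydraulic gradient i = Δh / L = 11.8 / 2070 = 0.005700.
Darcy flux q = K · i = 0.2229 × 0.005700 = 0.001271 m/day.
Seepage velocity v = q / n_e = 0.001271 / 0.24 = 0.005295 m/day.
Travel time t = L / v = 2070 / 0.005295 = 3.910e+05 days = 1070 years.

1070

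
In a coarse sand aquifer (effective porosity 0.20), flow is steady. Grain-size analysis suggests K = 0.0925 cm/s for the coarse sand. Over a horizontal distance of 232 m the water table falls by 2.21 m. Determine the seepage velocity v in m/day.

Convert K: 0.0925 cm/s × 864 = 79.92 m/day.
Hydraulic gradient i = Δh / L = 2.21 / 232 = 0.009526.
Darcy flux q = K · i = 79.92 × 0.009526 = 0.7613 m/day.
Seepage velocity v = q / n_e = 0.7613 / 0.20 = 3.807 m/day.

3.81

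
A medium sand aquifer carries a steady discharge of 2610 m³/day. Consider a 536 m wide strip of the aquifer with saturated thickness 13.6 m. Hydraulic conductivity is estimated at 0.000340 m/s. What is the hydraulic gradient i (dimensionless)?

0.0122

Convert K: 0.000340 m/s × 86400 = 29.38 m/day.
Cross-sectional area A = 536 × 13.6 = 7290 m².
From Q = K·A·i, i = Q / (K·A) = 2610 / (29.38 × 7290) = 0.01219.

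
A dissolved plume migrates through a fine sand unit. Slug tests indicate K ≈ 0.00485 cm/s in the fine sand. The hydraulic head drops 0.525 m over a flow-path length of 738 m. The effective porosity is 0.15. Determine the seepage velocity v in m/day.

0.0199

Convert K: 0.00485 cm/s × 864 = 4.190 m/day.
Hydraulic gradient i = Δh / L = 0.525 / 738 = 0.0007114.
Darcy flux q = K · i = 4.190 × 0.0007114 = 0.002981 m/day.
Seepage velocity v = q / n_e = 0.002981 / 0.15 = 0.01987 m/day.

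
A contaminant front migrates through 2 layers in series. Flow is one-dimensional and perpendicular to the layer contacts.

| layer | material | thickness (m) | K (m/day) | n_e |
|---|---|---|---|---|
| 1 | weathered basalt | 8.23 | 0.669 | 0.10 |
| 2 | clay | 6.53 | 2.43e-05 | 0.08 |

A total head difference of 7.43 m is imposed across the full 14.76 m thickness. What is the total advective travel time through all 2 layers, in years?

With flow normal to the layers, continuity requires the same specific discharge q through every layer.
Σ(b_i/K_i) = 8.23/0.669 + 6.53/2.43e-05 = 2.687e+05 d.
q = Δh / Σ(b_i/K_i) = 7.43 / 2.687e+05 = 2.765e-05 m/day.
In each layer the seepage velocity is v_i = q/n_i, so the layer transit time is t_i = b_i·n_i / q:
  layer 1 (weathered basalt): t_1 = 8.23 × 0.10 / 2.765e-05 = 29767 d
  layer 2 (clay): t_2 = 6.53 × 0.08 / 2.765e-05 = 18895 d
Total t = Σ t_i = 48662 days = 133.2 years.

133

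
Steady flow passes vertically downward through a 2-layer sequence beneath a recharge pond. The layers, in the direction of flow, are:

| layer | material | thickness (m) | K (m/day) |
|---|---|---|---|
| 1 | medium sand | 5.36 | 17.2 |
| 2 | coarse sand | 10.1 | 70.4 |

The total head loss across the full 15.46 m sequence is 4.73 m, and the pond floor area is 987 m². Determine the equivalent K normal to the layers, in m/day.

Flow is perpendicular to layering, so the layers act in series and the equivalent K is the thickness-weighted harmonic mean.
Total thickness L = 5.36 + 10.1 = 15.46 m.
Σ(b_i/K_i) = 5.36/17.2 + 10.1/70.4 = 0.4551 d.
K_eq = L / Σ(b_i/K_i) = 15.46 / 0.4551 = 33.97 m/day.

34.0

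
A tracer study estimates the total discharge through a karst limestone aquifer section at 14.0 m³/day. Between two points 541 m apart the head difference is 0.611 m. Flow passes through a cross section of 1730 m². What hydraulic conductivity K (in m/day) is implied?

7.17

Hydraulic gradient i = Δh / L = 0.611 / 541 = 0.001129.
From Q = K·A·i, K = Q / (A·i) = 14.0 / (1730 × 0.001129) = 7.165 m/day.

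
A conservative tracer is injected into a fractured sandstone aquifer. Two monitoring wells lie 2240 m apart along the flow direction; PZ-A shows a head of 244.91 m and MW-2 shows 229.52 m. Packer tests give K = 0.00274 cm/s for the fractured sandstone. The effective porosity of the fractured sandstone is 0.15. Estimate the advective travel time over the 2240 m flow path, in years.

56.6

Convert K: 0.00274 cm/s × 864 = 2.367 m/day.
Hydraulic gradient i = (244.91 − 229.52) / 2240 = 15.39 / 2240 = 0.006871.
Darcy flux q = K · i = 2.367 × 0.006871 = 0.01627 m/day.
Seepage velocity v = q / n_e = 0.01627 / 0.15 = 0.1084 m/day.
Travel time t = L / v = 2240 / 0.1084 = 20658 days = 56.56 years.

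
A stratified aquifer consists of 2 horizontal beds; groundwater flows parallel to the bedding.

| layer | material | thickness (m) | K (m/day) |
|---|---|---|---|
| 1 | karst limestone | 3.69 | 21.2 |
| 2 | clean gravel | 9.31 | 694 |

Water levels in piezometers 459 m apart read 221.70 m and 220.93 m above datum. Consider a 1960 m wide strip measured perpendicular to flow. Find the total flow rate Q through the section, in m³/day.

21500

Flow is parallel to layering, so each bed carries its own Darcy discharge and the transmissivities add.
Σ(K_i·b_i) = 21.2×3.69 + 694×9.31 = 6539 m²/day.
Hydraulic gradient i = (221.70 − 220.93) / 459 = 0.77 / 459 = 0.001678.
Q = Σ(K_i·b_i) · W · i = 6539 × 1960 × 0.001678 = 21502 m³/day.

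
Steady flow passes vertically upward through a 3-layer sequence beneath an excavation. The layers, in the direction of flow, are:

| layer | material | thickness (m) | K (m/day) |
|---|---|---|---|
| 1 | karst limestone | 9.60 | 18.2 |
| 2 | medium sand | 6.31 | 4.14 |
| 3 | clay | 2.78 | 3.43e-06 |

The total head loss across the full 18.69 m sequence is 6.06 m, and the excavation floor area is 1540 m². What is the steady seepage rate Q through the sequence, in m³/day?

0.0115

Flow is perpendicular to layering, so the layers act in series and the equivalent K is the thickness-weighted harmonic mean.
Total thickness L = 9.60 + 6.31 + 2.78 = 18.69 m.
Σ(b_i/K_i) = 9.60/18.2 + 6.31/4.14 + 2.78/3.43e-06 = 8.105e+05 d.
K_eq = L / Σ(b_i/K_i) = 18.69 / 8.105e+05 = 2.306e-05 m/day.
Q = K_eq · A · (Δh/L) = 2.306e-05 × 1540 × (6.06/18.69) = 0.01151 m³/day.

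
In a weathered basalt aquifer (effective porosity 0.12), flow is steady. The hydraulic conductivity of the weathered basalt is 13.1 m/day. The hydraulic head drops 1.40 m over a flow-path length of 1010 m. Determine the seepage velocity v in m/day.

0.151

Hydraulic gradient i = Δh / L = 1.40 / 1010 = 0.001386.
Darcy flux q = K · i = 13.10 × 0.001386 = 0.01816 m/day.
Seepage velocity v = q / n_e = 0.01816 / 0.12 = 0.1513 m/day.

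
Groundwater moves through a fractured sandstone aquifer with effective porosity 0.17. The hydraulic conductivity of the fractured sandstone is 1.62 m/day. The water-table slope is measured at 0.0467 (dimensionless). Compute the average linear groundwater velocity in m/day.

0.445

Hydraulic gradient i = 0.0467.
Darcy flux q = K · i = 1.620 × 0.04670 = 0.07565 m/day.
Seepage velocity v = q / n_e = 0.07565 / 0.17 = 0.4450 m/day.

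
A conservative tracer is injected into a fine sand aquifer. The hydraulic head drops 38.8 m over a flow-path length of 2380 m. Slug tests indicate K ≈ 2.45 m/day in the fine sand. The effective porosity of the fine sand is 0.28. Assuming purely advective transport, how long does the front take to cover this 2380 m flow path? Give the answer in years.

45.7

Hydraulic gradient i = Δh / L = 38.8 / 2380 = 0.01630.
Darcy flux q = K · i = 2.450 × 0.01630 = 0.03994 m/day.
Seepage velocity v = q / n_e = 0.03994 / 0.28 = 0.1426 m/day.
Travel time t = L / v = 2380 / 0.1426 = 16685 days = 45.68 years.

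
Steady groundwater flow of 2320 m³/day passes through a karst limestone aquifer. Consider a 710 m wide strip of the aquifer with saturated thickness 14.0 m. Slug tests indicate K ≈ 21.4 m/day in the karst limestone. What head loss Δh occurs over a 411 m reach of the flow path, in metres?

Cross-sectional area A = 710 × 14.0 = 9940 m².
From Q = K·A·i, i = Q / (K·A) = 2320 / (21.40 × 9940) = 0.01091.
Head loss Δh = i · L = 0.01091 × 411 = 4.483 m.

4.48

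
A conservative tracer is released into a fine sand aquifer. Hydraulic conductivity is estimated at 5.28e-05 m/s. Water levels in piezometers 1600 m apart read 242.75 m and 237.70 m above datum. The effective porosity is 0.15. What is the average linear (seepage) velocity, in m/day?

0.0960

Convert K: 5.28e-05 m/s × 86400 = 4.562 m/day.
Hydraulic gradient i = (242.75 − 237.70) / 1600 = 5.05 / 1600 = 0.003156.
Darcy flux q = K · i = 4.562 × 0.003156 = 0.01440 m/day.
Seepage velocity v = q / n_e = 0.01440 / 0.15 = 0.09599 m/day.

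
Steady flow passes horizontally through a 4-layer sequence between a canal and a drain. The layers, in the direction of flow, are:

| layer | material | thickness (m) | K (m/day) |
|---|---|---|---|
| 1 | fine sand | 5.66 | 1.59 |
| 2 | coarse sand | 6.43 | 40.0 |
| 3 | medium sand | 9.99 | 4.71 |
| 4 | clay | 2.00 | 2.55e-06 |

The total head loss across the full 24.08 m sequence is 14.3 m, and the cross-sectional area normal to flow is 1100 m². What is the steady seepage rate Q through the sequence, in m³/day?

0.0201

Flow is perpendicular to layering, so the layers act in series and the equivalent K is the thickness-weighted harmonic mean.
Total thickness L = 5.66 + 6.43 + 9.99 + 2.00 = 24.08 m.
Σ(b_i/K_i) = 5.66/1.59 + 6.43/40.0 + 9.99/4.71 + 2.00/2.55e-06 = 7.843e+05 d.
K_eq = L / Σ(b_i/K_i) = 24.08 / 7.843e+05 = 3.070e-05 m/day.
Q = K_eq · A · (Δh/L) = 3.070e-05 × 1100 × (14.3/24.08) = 0.02006 m³/day.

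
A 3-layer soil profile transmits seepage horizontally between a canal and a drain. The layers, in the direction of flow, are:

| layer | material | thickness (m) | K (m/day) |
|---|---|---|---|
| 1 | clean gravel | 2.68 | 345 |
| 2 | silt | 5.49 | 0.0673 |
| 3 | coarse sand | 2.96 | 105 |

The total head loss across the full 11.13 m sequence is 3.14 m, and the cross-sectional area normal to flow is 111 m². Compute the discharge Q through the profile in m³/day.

4.27

Flow is perpendicular to layering, so the layers act in series and the equivalent K is the thickness-weighted harmonic mean.
Total thickness L = 2.68 + 5.49 + 2.96 = 11.13 m.
Σ(b_i/K_i) = 2.68/345 + 5.49/0.0673 + 2.96/105 = 81.61 d.
K_eq = L / Σ(b_i/K_i) = 11.13 / 81.61 = 0.1364 m/day.
Q = K_eq · A · (Δh/L) = 0.1364 × 111 × (3.14/11.13) = 4.271 m³/day.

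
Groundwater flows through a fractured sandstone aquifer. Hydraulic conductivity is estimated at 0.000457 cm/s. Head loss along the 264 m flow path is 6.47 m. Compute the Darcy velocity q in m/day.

0.00968

Convert K: 0.000457 cm/s × 864 = 0.3948 m/day.
Hydraulic gradient i = Δh / L = 6.47 / 264 = 0.02451.
Specific discharge q = K · i = 0.3948 × 0.02451 = 0.009677 m/day.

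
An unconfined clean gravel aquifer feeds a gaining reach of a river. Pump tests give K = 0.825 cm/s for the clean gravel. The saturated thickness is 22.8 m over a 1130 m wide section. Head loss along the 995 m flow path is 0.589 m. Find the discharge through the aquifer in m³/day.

Convert K: 0.825 cm/s × 864 = 712.8 m/day.
Cross-sectional area A = 1130 × 22.8 = 25764 m².
Hydraulic gradient i = Δh / L = 0.589 / 995 = 0.0005920.
Darcy's law: Q = K · A · i = 712.8 × 25764 × 0.0005920 = 10871 m³/day.

10900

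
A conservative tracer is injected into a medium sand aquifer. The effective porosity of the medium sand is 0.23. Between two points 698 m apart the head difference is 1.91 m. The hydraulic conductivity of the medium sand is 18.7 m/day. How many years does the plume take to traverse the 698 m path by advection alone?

Hydraulic gradient i = Δh / L = 1.91 / 698 = 0.002736.
Darcy flux q = K · i = 18.70 × 0.002736 = 0.05117 m/day.
Seepage velocity v = q / n_e = 0.05117 / 0.23 = 0.2225 m/day.
Travel time t = L / v = 698 / 0.2225 = 3137 days = 8.590 years.

8.59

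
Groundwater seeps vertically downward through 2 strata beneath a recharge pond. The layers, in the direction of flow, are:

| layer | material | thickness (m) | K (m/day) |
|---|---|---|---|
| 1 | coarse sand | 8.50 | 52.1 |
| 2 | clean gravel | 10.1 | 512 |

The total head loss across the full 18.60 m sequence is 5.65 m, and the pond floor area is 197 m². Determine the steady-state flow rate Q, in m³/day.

6090

Flow is perpendicular to layering, so the layers act in series and the equivalent K is the thickness-weighted harmonic mean.
Total thickness L = 8.50 + 10.1 = 18.60 m.
Σ(b_i/K_i) = 8.50/52.1 + 10.1/512 = 0.1829 d.
K_eq = L / Σ(b_i/K_i) = 18.60 / 0.1829 = 101.7 m/day.
Q = K_eq · A · (Δh/L) = 101.7 × 197 × (5.65/18.60) = 6086 m³/day.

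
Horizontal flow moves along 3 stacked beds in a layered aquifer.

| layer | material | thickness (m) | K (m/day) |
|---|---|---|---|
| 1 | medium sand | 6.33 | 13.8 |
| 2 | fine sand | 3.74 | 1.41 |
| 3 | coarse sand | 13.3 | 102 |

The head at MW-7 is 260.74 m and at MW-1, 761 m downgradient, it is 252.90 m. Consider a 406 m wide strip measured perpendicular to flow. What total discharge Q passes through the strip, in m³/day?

Flow is parallel to layering, so each bed carries its own Darcy discharge and the transmissivities add.
Σ(K_i·b_i) = 13.8×6.33 + 1.41×3.74 + 102×13.3 = 1449 m²/day.
Hydraulic gradient i = (260.74 − 252.90) / 761 = 7.84 / 761 = 0.01030.
Q = Σ(K_i·b_i) · W · i = 1449 × 406 × 0.01030 = 6062 m³/day.

6060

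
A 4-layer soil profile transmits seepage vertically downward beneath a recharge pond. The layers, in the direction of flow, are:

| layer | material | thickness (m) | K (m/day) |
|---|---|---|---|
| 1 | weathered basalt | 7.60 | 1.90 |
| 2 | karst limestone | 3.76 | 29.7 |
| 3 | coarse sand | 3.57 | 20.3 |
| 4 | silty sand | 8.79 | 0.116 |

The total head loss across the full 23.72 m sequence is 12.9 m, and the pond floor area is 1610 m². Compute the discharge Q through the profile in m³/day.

259

Flow is perpendicular to layering, so the layers act in series and the equivalent K is the thickness-weighted harmonic mean.
Total thickness L = 7.60 + 3.76 + 3.57 + 8.79 = 23.72 m.
Σ(b_i/K_i) = 7.60/1.90 + 3.76/29.7 + 3.57/20.3 + 8.79/0.116 = 80.08 d.
K_eq = L / Σ(b_i/K_i) = 23.72 / 80.08 = 0.2962 m/day.
Q = K_eq · A · (Δh/L) = 0.2962 × 1610 × (12.9/23.72) = 259.4 m³/day.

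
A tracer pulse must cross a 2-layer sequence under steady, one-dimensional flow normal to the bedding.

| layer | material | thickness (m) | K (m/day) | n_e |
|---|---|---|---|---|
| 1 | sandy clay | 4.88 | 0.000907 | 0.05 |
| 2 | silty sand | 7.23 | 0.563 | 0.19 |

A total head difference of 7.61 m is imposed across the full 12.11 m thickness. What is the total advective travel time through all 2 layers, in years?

With flow normal to the layers, continuity requires the same specific discharge q through every layer.
Σ(b_i/K_i) = 4.88/0.000907 + 7.23/0.563 = 5393 d.
q = Δh / Σ(b_i/K_i) = 7.61 / 5393 = 0.001411 m/day.
In each layer the seepage velocity is v_i = q/n_i, so the layer transit time is t_i = b_i·n_i / q:
  layer 1 (sandy clay): t_1 = 4.88 × 0.05 / 0.001411 = 172.9 d
  layer 2 (silty sand): t_2 = 7.23 × 0.19 / 0.001411 = 973.5 d
Total t = Σ t_i = 1146 days = 3.139 years.

3.14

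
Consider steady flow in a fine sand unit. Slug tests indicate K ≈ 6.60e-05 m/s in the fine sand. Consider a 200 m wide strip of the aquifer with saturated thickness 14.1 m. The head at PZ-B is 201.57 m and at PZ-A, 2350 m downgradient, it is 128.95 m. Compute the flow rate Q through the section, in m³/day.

497

Convert K: 6.60e-05 m/s × 86400 = 5.702 m/day.
Cross-sectional area A = 200 × 14.1 = 2820 m².
Hydraulic gradient i = (201.57 − 128.95) / 2350 = 72.62 / 2350 = 0.03090.
Darcy's law: Q = K · A · i = 5.702 × 2820 × 0.03090 = 496.9 m³/day.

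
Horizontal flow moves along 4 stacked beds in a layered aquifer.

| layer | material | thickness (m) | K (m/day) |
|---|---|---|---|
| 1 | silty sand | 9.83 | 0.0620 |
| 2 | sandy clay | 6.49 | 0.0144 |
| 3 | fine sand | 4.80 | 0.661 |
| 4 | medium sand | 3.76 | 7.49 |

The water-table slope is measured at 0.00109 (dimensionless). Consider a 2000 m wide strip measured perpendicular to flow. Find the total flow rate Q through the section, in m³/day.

Flow is parallel to layering, so each bed carries its own Darcy discharge and the transmissivities add.
Σ(K_i·b_i) = 0.0620×9.83 + 0.0144×6.49 + 0.661×4.80 + 7.49×3.76 = 32.04 m²/day.
Hydraulic gradient i = 0.00109.
Q = Σ(K_i·b_i) · W · i = 32.04 × 2000 × 0.001090 = 69.84 m³/day.

69.8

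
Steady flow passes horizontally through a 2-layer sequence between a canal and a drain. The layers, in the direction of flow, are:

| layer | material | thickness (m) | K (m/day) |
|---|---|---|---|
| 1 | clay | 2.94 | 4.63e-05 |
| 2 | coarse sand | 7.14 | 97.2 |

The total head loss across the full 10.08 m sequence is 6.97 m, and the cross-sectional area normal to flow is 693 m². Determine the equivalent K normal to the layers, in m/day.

Flow is perpendicular to layering, so the layers act in series and the equivalent K is the thickness-weighted harmonic mean.
Total thickness L = 2.94 + 7.14 = 10.08 m.
Σ(b_i/K_i) = 2.94/4.63e-05 + 7.14/97.2 = 63499 d.
K_eq = L / Σ(b_i/K_i) = 10.08 / 63499 = 0.0001587 m/day.

0.000159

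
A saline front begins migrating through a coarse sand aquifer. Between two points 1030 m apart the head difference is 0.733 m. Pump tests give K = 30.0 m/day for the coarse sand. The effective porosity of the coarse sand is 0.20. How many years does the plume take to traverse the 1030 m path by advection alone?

Hydraulic gradient i = Δh / L = 0.733 / 1030 = 0.0007117.
Darcy flux q = K · i = 30.00 × 0.0007117 = 0.02135 m/day.
Seepage velocity v = q / n_e = 0.02135 / 0.20 = 0.1067 m/day.
Travel time t = L / v = 1030 / 0.1067 = 9649 days = 26.42 years.

26.4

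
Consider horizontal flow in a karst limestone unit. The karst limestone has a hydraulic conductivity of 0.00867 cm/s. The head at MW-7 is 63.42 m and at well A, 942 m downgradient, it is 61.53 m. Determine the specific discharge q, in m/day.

Convert K: 0.00867 cm/s × 864 = 7.491 m/day.
Hydraulic gradient i = (63.42 − 61.53) / 942 = 1.89 / 942 = 0.002006.
Specific discharge q = K · i = 7.491 × 0.002006 = 0.01503 m/day.

0.0150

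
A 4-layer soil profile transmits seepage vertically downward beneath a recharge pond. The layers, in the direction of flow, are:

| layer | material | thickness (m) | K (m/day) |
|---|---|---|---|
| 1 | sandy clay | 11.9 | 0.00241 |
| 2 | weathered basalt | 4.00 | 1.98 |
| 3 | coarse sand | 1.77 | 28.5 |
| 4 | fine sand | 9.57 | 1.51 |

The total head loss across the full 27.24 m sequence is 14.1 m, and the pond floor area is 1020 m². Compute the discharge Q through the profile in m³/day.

2.91

Flow is perpendicular to layering, so the layers act in series and the equivalent K is the thickness-weighted harmonic mean.
Total thickness L = 11.9 + 4.00 + 1.77 + 9.57 = 27.24 m.
Σ(b_i/K_i) = 11.9/0.00241 + 4.00/1.98 + 1.77/28.5 + 9.57/1.51 = 4946 d.
K_eq = L / Σ(b_i/K_i) = 27.24 / 4946 = 0.005507 m/day.
Q = K_eq · A · (Δh/L) = 0.005507 × 1020 × (14.1/27.24) = 2.908 m³/day.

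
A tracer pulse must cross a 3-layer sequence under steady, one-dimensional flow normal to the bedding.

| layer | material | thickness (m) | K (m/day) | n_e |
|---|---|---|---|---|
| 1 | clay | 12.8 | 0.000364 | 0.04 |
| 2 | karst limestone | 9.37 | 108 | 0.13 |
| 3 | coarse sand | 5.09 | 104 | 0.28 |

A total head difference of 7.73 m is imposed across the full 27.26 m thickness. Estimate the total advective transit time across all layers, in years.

With flow normal to the layers, continuity requires the same specific discharge q through every layer.
Σ(b_i/K_i) = 12.8/0.000364 + 9.37/108 + 5.09/104 = 35165 d.
q = Δh / Σ(b_i/K_i) = 7.73 / 35165 = 0.0002198 m/day.
In each layer the seepage velocity is v_i = q/n_i, so the layer transit time is t_i = b_i·n_i / q:
  layer 1 (clay): t_1 = 12.8 × 0.04 / 0.0002198 = 2329 d
  layer 2 (karst limestone): t_2 = 9.37 × 0.13 / 0.0002198 = 5541 d
  layer 3 (coarse sand): t_3 = 5.09 × 0.28 / 0.0002198 = 6483 d
Total t = Σ t_i = 14354 days = 39.30 years.

39.3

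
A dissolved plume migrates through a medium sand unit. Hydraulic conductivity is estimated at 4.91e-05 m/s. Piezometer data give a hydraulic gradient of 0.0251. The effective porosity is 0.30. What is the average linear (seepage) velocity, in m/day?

0.355

Convert K: 4.91e-05 m/s × 86400 = 4.242 m/day.
Hydraulic gradient i = 0.0251.
Darcy flux q = K · i = 4.242 × 0.02510 = 0.1065 m/day.
Seepage velocity v = q / n_e = 0.1065 / 0.30 = 0.3549 m/day.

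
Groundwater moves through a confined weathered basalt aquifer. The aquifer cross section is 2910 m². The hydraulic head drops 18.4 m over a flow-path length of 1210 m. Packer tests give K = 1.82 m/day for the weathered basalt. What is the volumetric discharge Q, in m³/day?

Hydraulic gradient i = Δh / L = 18.4 / 1210 = 0.01521.
Darcy's law: Q = K · A · i = 1.820 × 2910 × 0.01521 = 80.54 m³/day.

80.5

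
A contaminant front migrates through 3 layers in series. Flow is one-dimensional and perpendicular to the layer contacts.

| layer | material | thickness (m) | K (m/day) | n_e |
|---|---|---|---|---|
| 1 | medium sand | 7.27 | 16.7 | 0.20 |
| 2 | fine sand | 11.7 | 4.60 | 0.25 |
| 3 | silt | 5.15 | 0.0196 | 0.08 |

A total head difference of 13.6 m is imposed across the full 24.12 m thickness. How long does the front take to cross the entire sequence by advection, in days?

With flow normal to the layers, continuity requires the same specific discharge q through every layer.
Σ(b_i/K_i) = 7.27/16.7 + 11.7/4.60 + 5.15/0.0196 = 265.7 d.
q = Δh / Σ(b_i/K_i) = 13.6 / 265.7 = 0.05118 m/day.
In each layer the seepage velocity is v_i = q/n_i, so the layer transit time is t_i = b_i·n_i / q:
  layer 1 (medium sand): t_1 = 7.27 × 0.20 / 0.05118 = 28.41 d
  layer 2 (fine sand): t_2 = 11.7 × 0.25 / 0.05118 = 57.15 d
  layer 3 (silt): t_3 = 5.15 × 0.08 / 0.05118 = 8.050 d
Total t = Σ t_i = 93.61 days.

93.6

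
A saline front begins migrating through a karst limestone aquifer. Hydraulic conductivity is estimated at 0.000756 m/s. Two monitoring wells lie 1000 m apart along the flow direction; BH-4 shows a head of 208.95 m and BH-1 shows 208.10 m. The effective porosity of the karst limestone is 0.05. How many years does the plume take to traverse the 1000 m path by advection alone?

2.47

Convert K: 0.000756 m/s × 86400 = 65.32 m/day.
Hydraulic gradient i = (208.95 − 208.10) / 1000 = 0.85 / 1000 = 0.0008500.
Darcy flux q = K · i = 65.32 × 0.0008500 = 0.05552 m/day.
Seepage velocity v = q / n_e = 0.05552 / 0.05 = 1.110 m/day.
Travel time t = L / v = 1000 / 1.110 = 900.6 days = 2.466 years.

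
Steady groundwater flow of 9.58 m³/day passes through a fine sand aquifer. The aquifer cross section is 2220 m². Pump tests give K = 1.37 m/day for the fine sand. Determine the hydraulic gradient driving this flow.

0.00315

From Q = K·A·i, i = Q / (K·A) = 9.58 / (1.370 × 2220) = 0.003150.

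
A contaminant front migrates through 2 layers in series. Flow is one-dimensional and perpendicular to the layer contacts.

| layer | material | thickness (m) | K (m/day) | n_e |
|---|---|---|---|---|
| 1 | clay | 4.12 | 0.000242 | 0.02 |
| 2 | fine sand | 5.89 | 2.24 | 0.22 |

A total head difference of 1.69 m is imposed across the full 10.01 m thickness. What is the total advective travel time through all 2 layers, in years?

With flow normal to the layers, continuity requires the same specific discharge q through every layer.
Σ(b_i/K_i) = 4.12/0.000242 + 5.89/2.24 = 17027 d.
q = Δh / Σ(b_i/K_i) = 1.69 / 17027 = 9.925e-05 m/day.
In each layer the seepage velocity is v_i = q/n_i, so the layer transit time is t_i = b_i·n_i / q:
  layer 1 (clay): t_1 = 4.12 × 0.02 / 9.925e-05 = 830.2 d
  layer 2 (fine sand): t_2 = 5.89 × 0.22 / 9.925e-05 = 13056 d
Total t = Σ t_i = 13886 days = 38.02 years.

38.0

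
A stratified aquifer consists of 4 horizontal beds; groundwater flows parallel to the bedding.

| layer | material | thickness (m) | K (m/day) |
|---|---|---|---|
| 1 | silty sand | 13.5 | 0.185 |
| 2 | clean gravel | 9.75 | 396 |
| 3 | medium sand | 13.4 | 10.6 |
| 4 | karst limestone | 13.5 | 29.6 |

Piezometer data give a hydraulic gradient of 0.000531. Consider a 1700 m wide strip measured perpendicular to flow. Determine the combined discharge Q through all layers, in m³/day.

3980

Flow is parallel to layering, so each bed carries its own Darcy discharge and the transmissivities add.
Σ(K_i·b_i) = 0.185×13.5 + 396×9.75 + 10.6×13.4 + 29.6×13.5 = 4405 m²/day.
Hydraulic gradient i = 0.000531.
Q = Σ(K_i·b_i) · W · i = 4405 × 1700 × 0.0005310 = 3977 m³/day.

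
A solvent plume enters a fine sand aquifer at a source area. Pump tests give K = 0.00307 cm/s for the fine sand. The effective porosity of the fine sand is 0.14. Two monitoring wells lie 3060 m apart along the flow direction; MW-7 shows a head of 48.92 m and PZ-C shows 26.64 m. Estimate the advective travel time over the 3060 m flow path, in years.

Convert K: 0.00307 cm/s × 864 = 2.652 m/day.
Hydraulic gradient i = (48.92 − 26.64) / 3060 = 22.28 / 3060 = 0.007281.
Darcy flux q = K · i = 2.652 × 0.007281 = 0.01931 m/day.
Seepage velocity v = q / n_e = 0.01931 / 0.14 = 0.1379 m/day.
Travel time t = L / v = 3060 / 0.1379 = 22182 days = 60.73 years.

60.7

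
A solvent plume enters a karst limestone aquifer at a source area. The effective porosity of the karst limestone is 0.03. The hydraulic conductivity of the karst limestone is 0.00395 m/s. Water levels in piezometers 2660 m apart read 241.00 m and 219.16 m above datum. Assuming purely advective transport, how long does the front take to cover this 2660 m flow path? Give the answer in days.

28.5

Convert K: 0.00395 m/s × 86400 = 341.3 m/day.
Hydraulic gradient i = (241.00 − 219.16) / 2660 = 21.84 / 2660 = 0.008211.
Darcy flux q = K · i = 341.3 × 0.008211 = 2.802 m/day.
Seepage velocity v = q / n_e = 2.802 / 0.03 = 93.40 m/day.
Travel time t = L / v = 2660 / 93.40 = 28.48 days.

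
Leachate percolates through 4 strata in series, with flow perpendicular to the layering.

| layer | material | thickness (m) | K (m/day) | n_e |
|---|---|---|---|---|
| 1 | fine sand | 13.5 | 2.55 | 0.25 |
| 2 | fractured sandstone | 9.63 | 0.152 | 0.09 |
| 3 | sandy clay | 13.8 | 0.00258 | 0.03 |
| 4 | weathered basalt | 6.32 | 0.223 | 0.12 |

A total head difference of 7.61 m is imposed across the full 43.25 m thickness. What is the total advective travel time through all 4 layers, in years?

10.6

With flow normal to the layers, continuity requires the same specific discharge q through every layer.
Σ(b_i/K_i) = 13.5/2.55 + 9.63/0.152 + 13.8/0.00258 + 6.32/0.223 = 5446 d.
q = Δh / Σ(b_i/K_i) = 7.61 / 5446 = 0.001397 m/day.
In each layer the seepage velocity is v_i = q/n_i, so the layer transit time is t_i = b_i·n_i / q:
  layer 1 (fine sand): t_1 = 13.5 × 0.25 / 0.001397 = 2415 d
  layer 2 (fractured sandstone): t_2 = 9.63 × 0.09 / 0.001397 = 620.2 d
  layer 3 (sandy clay): t_3 = 13.8 × 0.03 / 0.001397 = 296.3 d
  layer 4 (weathered basalt): t_4 = 6.32 × 0.12 / 0.001397 = 542.7 d
Total t = Σ t_i = 3874 days = 10.61 years.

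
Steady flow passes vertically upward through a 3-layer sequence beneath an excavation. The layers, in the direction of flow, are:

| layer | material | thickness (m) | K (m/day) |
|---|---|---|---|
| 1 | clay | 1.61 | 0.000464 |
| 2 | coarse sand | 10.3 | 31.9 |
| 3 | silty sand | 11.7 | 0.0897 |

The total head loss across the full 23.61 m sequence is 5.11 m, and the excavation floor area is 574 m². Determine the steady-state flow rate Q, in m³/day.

Flow is perpendicular to layering, so the layers act in series and the equivalent K is the thickness-weighted harmonic mean.
Total thickness L = 1.61 + 10.3 + 11.7 = 23.61 m.
Σ(b_i/K_i) = 1.61/0.000464 + 10.3/31.9 + 11.7/0.0897 = 3601 d.
K_eq = L / Σ(b_i/K_i) = 23.61 / 3601 = 0.006557 m/day.
Q = K_eq · A · (Δh/L) = 0.006557 × 574 × (5.11/23.61) = 0.8146 m³/day.

0.815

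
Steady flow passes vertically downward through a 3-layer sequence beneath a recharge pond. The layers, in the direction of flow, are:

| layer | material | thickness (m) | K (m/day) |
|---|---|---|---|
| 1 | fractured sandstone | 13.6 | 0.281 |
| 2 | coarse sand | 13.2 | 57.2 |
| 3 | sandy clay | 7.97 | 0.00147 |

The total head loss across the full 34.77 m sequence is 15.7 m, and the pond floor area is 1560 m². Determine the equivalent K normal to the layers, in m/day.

Flow is perpendicular to layering, so the layers act in series and the equivalent K is the thickness-weighted harmonic mean.
Total thickness L = 13.6 + 13.2 + 7.97 = 34.77 m.
Σ(b_i/K_i) = 13.6/0.281 + 13.2/57.2 + 7.97/0.00147 = 5470 d.
K_eq = L / Σ(b_i/K_i) = 34.77 / 5470 = 0.006356 m/day.

0.00636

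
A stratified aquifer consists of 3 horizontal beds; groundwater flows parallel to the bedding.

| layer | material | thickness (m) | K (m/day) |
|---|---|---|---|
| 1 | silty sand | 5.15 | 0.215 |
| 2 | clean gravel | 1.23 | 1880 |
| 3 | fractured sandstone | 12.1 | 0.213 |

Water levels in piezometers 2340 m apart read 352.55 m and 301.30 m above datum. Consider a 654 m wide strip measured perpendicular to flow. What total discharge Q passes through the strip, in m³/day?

Flow is parallel to layering, so each bed carries its own Darcy discharge and the transmissivities add.
Σ(K_i·b_i) = 0.215×5.15 + 1880×1.23 + 0.213×12.1 = 2316 m²/day.
Hydraulic gradient i = (352.55 − 301.30) / 2340 = 51.25 / 2340 = 0.02190.
Q = Σ(K_i·b_i) · W · i = 2316 × 654 × 0.02190 = 33175 m³/day.

33200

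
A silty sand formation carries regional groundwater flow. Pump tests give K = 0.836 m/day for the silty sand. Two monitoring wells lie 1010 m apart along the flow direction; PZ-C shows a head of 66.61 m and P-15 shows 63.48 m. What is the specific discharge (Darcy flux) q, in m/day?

0.00259

Hydraulic gradient i = (66.61 − 63.48) / 1010 = 3.13 / 1010 = 0.003099.
Specific discharge q = K · i = 0.8360 × 0.003099 = 0.002591 m/day.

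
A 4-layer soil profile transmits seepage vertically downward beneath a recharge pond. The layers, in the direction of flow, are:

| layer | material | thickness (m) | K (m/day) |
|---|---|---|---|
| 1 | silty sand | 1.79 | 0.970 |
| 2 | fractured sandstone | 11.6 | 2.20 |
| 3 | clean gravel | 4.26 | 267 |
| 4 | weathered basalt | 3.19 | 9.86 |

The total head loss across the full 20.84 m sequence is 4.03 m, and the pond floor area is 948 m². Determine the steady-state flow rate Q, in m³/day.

512

Flow is perpendicular to layering, so the layers act in series and the equivalent K is the thickness-weighted harmonic mean.
Total thickness L = 1.79 + 11.6 + 4.26 + 3.19 = 20.84 m.
Σ(b_i/K_i) = 1.79/0.970 + 11.6/2.20 + 4.26/267 + 3.19/9.86 = 7.458 d.
K_eq = L / Σ(b_i/K_i) = 20.84 / 7.458 = 2.794 m/day.
Q = K_eq · A · (Δh/L) = 2.794 × 948 × (4.03/20.84) = 512.3 m³/day.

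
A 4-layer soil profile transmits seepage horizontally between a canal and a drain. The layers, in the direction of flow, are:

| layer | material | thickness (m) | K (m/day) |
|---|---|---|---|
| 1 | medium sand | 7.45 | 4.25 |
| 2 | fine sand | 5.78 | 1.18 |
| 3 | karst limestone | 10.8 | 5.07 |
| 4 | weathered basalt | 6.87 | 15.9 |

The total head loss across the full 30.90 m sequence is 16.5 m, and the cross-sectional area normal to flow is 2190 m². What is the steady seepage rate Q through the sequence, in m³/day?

3920

Flow is perpendicular to layering, so the layers act in series and the equivalent K is the thickness-weighted harmonic mean.
Total thickness L = 7.45 + 5.78 + 10.8 + 6.87 = 30.90 m.
Σ(b_i/K_i) = 7.45/4.25 + 5.78/1.18 + 10.8/5.07 + 6.87/15.9 = 9.213 d.
K_eq = L / Σ(b_i/K_i) = 30.90 / 9.213 = 3.354 m/day.
Q = K_eq · A · (Δh/L) = 3.354 × 2190 × (16.5/30.90) = 3922 m³/day.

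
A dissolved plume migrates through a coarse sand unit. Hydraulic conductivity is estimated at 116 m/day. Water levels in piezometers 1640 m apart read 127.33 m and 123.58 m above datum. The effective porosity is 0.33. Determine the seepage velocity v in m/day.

0.804

Hydraulic gradient i = (127.33 − 123.58) / 1640 = 3.75 / 1640 = 0.002287.
Darcy flux q = K · i = 116.0 × 0.002287 = 0.2652 m/day.
Seepage velocity v = q / n_e = 0.2652 / 0.33 = 0.8038 m/day.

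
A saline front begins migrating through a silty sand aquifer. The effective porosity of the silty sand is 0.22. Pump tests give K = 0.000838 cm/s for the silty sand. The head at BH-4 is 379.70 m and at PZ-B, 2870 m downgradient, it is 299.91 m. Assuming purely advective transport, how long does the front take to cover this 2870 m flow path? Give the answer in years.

Convert K: 0.000838 cm/s × 864 = 0.7240 m/day.
Hydraulic gradient i = (379.70 − 299.91) / 2870 = 79.79 / 2870 = 0.02780.
Darcy flux q = K · i = 0.7240 × 0.02780 = 0.02013 m/day.
Seepage velocity v = q / n_e = 0.02013 / 0.22 = 0.09150 m/day.
Travel time t = L / v = 2870 / 0.09150 = 31368 days = 85.88 years.

85.9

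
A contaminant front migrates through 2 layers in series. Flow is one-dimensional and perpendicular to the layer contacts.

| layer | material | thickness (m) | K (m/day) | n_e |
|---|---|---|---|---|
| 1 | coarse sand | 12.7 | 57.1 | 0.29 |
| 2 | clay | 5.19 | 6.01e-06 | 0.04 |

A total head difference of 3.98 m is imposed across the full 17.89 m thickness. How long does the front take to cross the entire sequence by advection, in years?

With flow normal to the layers, continuity requires the same specific discharge q through every layer.
Σ(b_i/K_i) = 12.7/57.1 + 5.19/6.01e-06 = 8.636e+05 d.
q = Δh / Σ(b_i/K_i) = 3.98 / 8.636e+05 = 4.609e-06 m/day.
In each layer the seepage velocity is v_i = q/n_i, so the layer transit time is t_i = b_i·n_i / q:
  layer 1 (coarse sand): t_1 = 12.7 × 0.29 / 4.609e-06 = 7.991e+05 d
  layer 2 (clay): t_2 = 5.19 × 0.04 / 4.609e-06 = 45044 d
Total t = Σ t_i = 8.442e+05 days = 2311 years.

2310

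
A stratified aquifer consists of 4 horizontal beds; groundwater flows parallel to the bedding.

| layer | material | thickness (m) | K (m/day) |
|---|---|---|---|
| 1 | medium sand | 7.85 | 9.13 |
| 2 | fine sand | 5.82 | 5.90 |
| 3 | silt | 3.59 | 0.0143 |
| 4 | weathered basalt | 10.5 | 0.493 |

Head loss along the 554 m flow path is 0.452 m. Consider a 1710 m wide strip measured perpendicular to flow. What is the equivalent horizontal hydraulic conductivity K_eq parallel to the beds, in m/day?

Flow is parallel to layering, so each bed carries its own Darcy discharge and the transmissivities add.
Σ(K_i·b_i) = 9.13×7.85 + 5.90×5.82 + 0.0143×3.59 + 0.493×10.5 = 111.2 m²/day.
Total thickness b = 27.76 m, so K_eq = Σ(K_i·b_i)/b = 4.007 m/day.

4.01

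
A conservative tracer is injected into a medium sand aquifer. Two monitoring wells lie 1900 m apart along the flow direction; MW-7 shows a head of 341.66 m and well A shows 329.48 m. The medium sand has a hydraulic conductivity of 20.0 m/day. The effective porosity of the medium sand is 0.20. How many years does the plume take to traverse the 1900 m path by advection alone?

Hydraulic gradient i = (341.66 − 329.48) / 1900 = 12.18 / 1900 = 0.006411.
Darcy flux q = K · i = 20.00 × 0.006411 = 0.1282 m/day.
Seepage velocity v = q / n_e = 0.1282 / 0.20 = 0.6411 m/day.
Travel time t = L / v = 1900 / 0.6411 = 2964 days = 8.115 years.

8.11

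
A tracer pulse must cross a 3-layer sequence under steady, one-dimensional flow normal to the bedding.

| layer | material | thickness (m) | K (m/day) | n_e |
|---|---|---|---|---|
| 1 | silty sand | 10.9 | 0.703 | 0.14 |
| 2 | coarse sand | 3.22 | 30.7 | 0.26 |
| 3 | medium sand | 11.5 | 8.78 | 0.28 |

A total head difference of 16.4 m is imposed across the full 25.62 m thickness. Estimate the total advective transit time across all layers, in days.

5.76

With flow normal to the layers, continuity requires the same specific discharge q through every layer.
Σ(b_i/K_i) = 10.9/0.703 + 3.22/30.7 + 11.5/8.78 = 16.92 d.
q = Δh / Σ(b_i/K_i) = 16.4 / 16.92 = 0.9693 m/day.
In each layer the seepage velocity is v_i = q/n_i, so the layer transit time is t_i = b_i·n_i / q:
  layer 1 (silty sand): t_1 = 10.9 × 0.14 / 0.9693 = 1.574 d
  layer 2 (coarse sand): t_2 = 3.22 × 0.26 / 0.9693 = 0.8637 d
  layer 3 (medium sand): t_3 = 11.5 × 0.28 / 0.9693 = 3.322 d
Total t = Σ t_i = 5.760 days.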